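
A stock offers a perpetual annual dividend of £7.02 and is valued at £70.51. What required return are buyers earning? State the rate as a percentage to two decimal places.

P = C/r ⇒ r = C/P = £7.02/£70.51 = 0.099560

9.96%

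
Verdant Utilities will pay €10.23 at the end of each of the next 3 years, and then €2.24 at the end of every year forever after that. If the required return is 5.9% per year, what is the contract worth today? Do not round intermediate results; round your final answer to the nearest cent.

€59.36

PV of 3-year annuity: €10.23 × [1 − (1+0.059)^−3] / 0.059 = 27.39558
Perpetuity value at year 3: €2.24 / 0.059 = 37.96610
PV of perpetuity: 37.96610 / (1+0.059)^3 = 31.96746
Total PV = 27.39558 + 31.96746 = 59.36304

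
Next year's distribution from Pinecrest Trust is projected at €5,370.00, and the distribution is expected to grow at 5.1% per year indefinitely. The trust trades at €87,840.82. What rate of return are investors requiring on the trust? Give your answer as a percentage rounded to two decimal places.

11.21%

P = D₁/(r − g) ⇒ r = D₁/P + g = €5,370.0000/€87,840.82 + 0.051 = 0.061133 + 0.051 = 0.112133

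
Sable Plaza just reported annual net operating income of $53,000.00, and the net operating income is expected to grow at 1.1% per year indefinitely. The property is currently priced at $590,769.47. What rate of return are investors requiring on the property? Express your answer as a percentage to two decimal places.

10.17%

D₁ = $53,000.00 × 1.011 = $53,583.0000
P = D₁/(r − g) ⇒ r = D₁/P + g = $53,583.0000/$590,769.47 + 0.011 = 0.090700 + 0.011 = 0.101700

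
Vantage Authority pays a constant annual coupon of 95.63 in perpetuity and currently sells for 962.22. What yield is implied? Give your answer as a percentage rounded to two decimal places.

9.94%

P = C/r ⇒ r = C/P = 95.63/962.22 = 0.099385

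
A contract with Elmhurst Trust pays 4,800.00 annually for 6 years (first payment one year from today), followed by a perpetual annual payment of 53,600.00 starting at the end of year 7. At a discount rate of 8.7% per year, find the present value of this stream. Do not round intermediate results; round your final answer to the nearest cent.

PV of 6-year annuity: 4,800.00 × [1 − (1+0.087)^−6] / 0.087 = 21726.37261
Perpetuity value at year 6: 53,600.00 / 0.087 = 616091.95402
PV of perpetuity: 616091.95402 / (1+0.087)^6 = 373480.79326
Total PV = 21726.37261 + 373480.79326 = 395207.16586

395207.17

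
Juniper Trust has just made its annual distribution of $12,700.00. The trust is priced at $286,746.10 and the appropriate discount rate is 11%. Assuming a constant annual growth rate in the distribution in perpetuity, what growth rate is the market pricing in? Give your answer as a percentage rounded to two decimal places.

P = D₀(1+g)/(r−g) ⇒ P(r−g) = D₀(1+g) ⇒ g(P+D₀) = P·r − D₀
g = (P·r − D₀)/(P + D₀) = ($286,746.10×0.11 − $12,700.00) / ($286,746.10 + $12,700.00) = 0.062923

6.29%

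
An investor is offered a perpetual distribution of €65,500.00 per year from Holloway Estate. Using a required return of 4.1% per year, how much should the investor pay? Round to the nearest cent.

Level perpetuity: PV = C / r = €65,500.00 / 0.041 = €1,597,560.98

€1597560.98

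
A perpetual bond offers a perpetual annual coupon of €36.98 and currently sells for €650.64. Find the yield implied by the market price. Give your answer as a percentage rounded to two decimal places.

5.68%

P = C/r ⇒ r = C/P = €36.98/€650.64 = 0.056836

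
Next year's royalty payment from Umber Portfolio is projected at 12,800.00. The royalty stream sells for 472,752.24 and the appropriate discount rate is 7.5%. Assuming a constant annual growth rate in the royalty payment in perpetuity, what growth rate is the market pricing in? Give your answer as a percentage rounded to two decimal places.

4.79%

P = D₁/(r−g) ⇒ g = r − D₁/P = 0.075 − 12,800.00/472,752.24 = 0.047925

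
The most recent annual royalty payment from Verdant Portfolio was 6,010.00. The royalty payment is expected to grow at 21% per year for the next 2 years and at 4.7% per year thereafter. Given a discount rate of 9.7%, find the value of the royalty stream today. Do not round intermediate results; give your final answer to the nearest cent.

D_1 = 7272.10000
D_2 = 8799.24100
Terminal value at year 2: TV = D_2×(1+g_2)/(r−g_2) = 9212.80533/0.05 = 184256.10654
P_0 = D_1/(1+r)^1 + D_2/(1+r)^2 + TV/(1+r)^2
    = 6629.07931 + 7311.92886 + 153111.79037 = 167052.79854

167052.80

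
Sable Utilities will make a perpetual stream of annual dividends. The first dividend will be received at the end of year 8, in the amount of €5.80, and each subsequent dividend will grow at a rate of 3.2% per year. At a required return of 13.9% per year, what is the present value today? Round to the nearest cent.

€21.80

Value at end of year 7: C₁ / (r − g) = €5.80 / (0.139 − 0.032) = €54.2056
Discount to today: PV = €54.2056 / (1 + 0.139)^7 = €54.2056 / 2.486944 = €21.80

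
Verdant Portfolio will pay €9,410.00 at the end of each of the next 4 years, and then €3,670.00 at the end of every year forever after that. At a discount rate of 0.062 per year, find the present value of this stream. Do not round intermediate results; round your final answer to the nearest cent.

PV of 4-year annuity: €9,410.00 × [1 − (1+0.062)^−4] / 0.062 = 32457.86895
Perpetuity value at year 4: €3,670.00 / 0.062 = 59193.54839
PV of perpetuity: 59193.54839 / (1+0.062)^4 = 46534.63457
Total PV = 32457.86895 + 46534.63457 = 78992.50352

€78992.50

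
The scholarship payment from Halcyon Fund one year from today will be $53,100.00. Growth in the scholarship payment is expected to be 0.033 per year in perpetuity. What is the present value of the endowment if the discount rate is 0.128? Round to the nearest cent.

Growing perpetuity: P = D₁ / (r − g) = $53,100.0000 / (0.128 − 0.033) = $558,947.37

$558947.37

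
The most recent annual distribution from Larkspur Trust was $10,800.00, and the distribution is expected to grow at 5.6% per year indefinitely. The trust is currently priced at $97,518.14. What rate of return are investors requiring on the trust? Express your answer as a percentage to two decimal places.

17.30%

D₁ = $10,800.00 × 1.056 = $11,404.8000
P = D₁/(r − g) ⇒ r = D₁/P + g = $11,404.8000/$97,518.14 + 0.056 = 0.116951 + 0.056 = 0.172951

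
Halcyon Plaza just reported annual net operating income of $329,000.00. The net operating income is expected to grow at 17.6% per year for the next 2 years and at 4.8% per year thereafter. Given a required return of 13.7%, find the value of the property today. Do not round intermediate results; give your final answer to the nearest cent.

$4836634.55

D_1 = 386904.00000
D_2 = 454999.10400
Terminal value at year 2: TV = D_2×(1+g_2)/(r−g_2) = 476839.06099/0.089 = 5357742.25834
P_0 = D_1/(1+r)^1 + D_2/(1+r)^2 + TV/(1+r)^2
    = 340284.96042 + 351957.00392 + 4144392.58548 = 4836634.54982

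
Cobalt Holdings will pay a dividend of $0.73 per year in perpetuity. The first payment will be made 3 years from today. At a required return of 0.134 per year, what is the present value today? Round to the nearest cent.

Value at end of year 2: C / r = $0.73 / 0.134 = $5.4478
Discount to today: PV = $5.4478 / (1 + 0.134)^2 = $5.4478 / 1.285956 = $4.24

$4.24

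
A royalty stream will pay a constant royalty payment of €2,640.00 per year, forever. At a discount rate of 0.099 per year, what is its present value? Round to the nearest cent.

€26666.67

Level perpetuity: PV = C / r = €2,640.00 / 0.099 = €26,666.67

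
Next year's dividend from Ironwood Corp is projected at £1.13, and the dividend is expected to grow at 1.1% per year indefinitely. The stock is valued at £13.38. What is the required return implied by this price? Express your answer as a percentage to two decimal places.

P = D₁/(r − g) ⇒ r = D₁/P + g = £1.1300/£13.38 + 0.011 = 0.084454 + 0.011 = 0.095454

9.55%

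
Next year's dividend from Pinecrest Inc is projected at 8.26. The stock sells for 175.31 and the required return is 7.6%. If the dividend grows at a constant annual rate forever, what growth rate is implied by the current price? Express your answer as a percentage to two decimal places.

P = D₁/(r−g) ⇒ g = r − D₁/P = 0.076 − 8.26/175.31 = 0.028883

2.89%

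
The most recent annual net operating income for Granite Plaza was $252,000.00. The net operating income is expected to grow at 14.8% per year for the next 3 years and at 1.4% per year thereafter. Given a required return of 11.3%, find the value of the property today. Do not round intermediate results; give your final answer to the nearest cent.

D_1 = 289296.00000
D_2 = 332111.80800
D_3 = 381264.35558
Terminal value at year 3: TV = D_3×(1+g_2)/(r−g_2) = 386602.05656/0.099 = 3905071.27841
P_0 = D_1/(1+r)^1 + D_2/(1+r)^2 + D_3/(1+r)^3 + TV/(1+r)^3
    = 259924.52830 + 268098.25561 + 276529.01836 + 2832327.52140 = 3636879.32367

$3636879.32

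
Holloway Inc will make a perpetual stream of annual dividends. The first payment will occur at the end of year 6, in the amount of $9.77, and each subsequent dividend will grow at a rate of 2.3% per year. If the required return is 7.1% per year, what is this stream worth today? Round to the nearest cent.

Value at end of year 5: C₁ / (r − g) = $9.77 / (0.071 − 0.023) = $203.5417
Discount to today: PV = $203.5417 / (1 + 0.071)^5 = $203.5417 / 1.409118 = $144.45

$144.45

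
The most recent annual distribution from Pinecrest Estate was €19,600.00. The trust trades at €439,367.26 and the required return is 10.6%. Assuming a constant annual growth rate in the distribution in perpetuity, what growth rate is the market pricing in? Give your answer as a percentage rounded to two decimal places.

P = D₀(1+g)/(r−g) ⇒ P(r−g) = D₀(1+g) ⇒ g(P+D₀) = P·r − D₀
g = (P·r − D₀)/(P + D₀) = (€439,367.26×0.106 − €19,600.00) / (€439,367.26 + €19,600.00) = 0.058769

5.88%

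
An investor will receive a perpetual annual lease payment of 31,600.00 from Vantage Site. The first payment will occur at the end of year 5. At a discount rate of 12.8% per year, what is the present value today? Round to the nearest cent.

Value at end of year 4: C / r = 31,600.00 / 0.128 = 246,875.0000
Discount to today: PV = 246,875.0000 / (1 + 0.128)^4 = 246,875.0000 / 1.618961 = 152,489.77

152489.77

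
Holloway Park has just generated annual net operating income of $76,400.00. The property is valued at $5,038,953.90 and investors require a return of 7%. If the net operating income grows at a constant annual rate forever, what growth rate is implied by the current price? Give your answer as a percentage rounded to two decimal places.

P = D₀(1+g)/(r−g) ⇒ P(r−g) = D₀(1+g) ⇒ g(P+D₀) = P·r − D₀
g = (P·r − D₀)/(P + D₀) = ($5,038,953.90×0.07 − $76,400.00) / ($5,038,953.90 + $76,400.00) = 0.054019

5.40%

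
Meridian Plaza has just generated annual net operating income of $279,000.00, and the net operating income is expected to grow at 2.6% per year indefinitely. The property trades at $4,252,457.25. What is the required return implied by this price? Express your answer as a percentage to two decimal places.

9.33%

D₁ = $279,000.00 × 1.026 = $286,254.0000
P = D₁/(r − g) ⇒ r = D₁/P + g = $286,254.0000/$4,252,457.25 + 0.026 = 0.067315 + 0.026 = 0.093315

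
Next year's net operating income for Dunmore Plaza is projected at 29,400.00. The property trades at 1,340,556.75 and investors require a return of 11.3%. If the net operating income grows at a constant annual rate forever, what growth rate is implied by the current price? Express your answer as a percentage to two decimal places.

9.11%

P = D₁/(r−g) ⇒ g = r − D₁/P = 0.113 − 29,400.00/1,340,556.75 = 0.091069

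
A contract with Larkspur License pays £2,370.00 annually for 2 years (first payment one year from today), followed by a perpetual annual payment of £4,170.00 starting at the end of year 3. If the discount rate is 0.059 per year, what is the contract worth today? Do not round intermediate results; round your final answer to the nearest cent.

£67373.23

PV of 2-year annuity: £2,370.00 × [1 − (1+0.059)^−2] / 0.059 = 4351.23734
Perpetuity value at year 2: £4,170.00 / 0.059 = 70677.96610
PV of perpetuity: 70677.96610 / (1+0.059)^2 = 63021.99155
Total PV = 4351.23734 + 63021.99155 = 67373.22888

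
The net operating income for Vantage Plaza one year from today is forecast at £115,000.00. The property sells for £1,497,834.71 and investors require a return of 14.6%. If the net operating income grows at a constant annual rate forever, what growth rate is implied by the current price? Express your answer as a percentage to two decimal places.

P = D₁/(r−g) ⇒ g = r − D₁/P = 0.146 − £115,000.00/£1,497,834.71 = 0.069223

6.92%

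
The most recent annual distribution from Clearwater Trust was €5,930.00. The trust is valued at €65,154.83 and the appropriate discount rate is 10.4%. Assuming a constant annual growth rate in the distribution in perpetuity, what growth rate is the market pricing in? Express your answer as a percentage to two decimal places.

P = D₀(1+g)/(r−g) ⇒ P(r−g) = D₀(1+g) ⇒ g(P+D₀) = P·r − D₀
g = (P·r − D₀)/(P + D₀) = (€65,154.83×0.104 − €5,930.00) / (€65,154.83 + €5,930.00) = 0.011903

1.19%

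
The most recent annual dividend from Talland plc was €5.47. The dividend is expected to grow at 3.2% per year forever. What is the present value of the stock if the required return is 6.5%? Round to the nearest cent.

€171.06

D₁ = D₀ × (1 + g) = €5.47 × 1.032 = €5.6450
Growing perpetuity: P = D₁ / (r − g) = €5.6450 / (0.065 − 0.032) = €171.06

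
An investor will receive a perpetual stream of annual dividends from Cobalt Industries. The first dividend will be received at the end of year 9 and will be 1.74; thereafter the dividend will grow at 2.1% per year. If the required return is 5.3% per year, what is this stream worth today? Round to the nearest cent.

35.97

Value at end of year 8: C₁ / (r − g) = 1.74 / (0.053 − 0.021) = 54.3750
Discount to today: PV = 54.3750 / (1 + 0.053)^8 = 54.3750 / 1.511565 = 35.97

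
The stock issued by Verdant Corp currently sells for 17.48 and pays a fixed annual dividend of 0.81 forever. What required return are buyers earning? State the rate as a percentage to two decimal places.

P = C/r ⇒ r = C/P = 0.81/17.48 = 0.046339

4.63%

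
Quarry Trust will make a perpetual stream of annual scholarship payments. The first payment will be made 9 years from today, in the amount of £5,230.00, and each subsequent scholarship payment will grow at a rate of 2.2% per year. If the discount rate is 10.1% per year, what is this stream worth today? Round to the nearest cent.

Value at end of year 8: C₁ / (r − g) = £5,230.00 / (0.101 − 0.022) = £66,202.5316
Discount to today: PV = £66,202.5316 / (1 + 0.101)^8 = £66,202.5316 / 2.159228 = £30,660.27

£30660.27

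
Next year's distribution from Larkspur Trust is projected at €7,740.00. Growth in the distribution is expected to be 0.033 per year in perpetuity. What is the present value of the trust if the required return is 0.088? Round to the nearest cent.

€140727.27

Growing perpetuity: P = D₁ / (r − g) = €7,740.0000 / (0.088 − 0.033) = €140,727.27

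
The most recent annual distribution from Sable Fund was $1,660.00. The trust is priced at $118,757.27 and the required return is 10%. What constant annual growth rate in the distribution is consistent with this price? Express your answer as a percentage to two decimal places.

P = D₀(1+g)/(r−g) ⇒ P(r−g) = D₀(1+g) ⇒ g(P+D₀) = P·r − D₀
g = (P·r − D₀)/(P + D₀) = ($118,757.27×0.1 − $1,660.00) / ($118,757.27 + $1,660.00) = 0.084836

8.48%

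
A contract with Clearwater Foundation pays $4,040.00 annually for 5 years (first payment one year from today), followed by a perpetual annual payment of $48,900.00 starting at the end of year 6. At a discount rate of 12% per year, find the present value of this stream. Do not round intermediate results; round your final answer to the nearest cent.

PV of 5-year annuity: $4,040.00 × [1 − (1+0.12)^−5] / 0.12 = 14563.29586
Perpetuity value at year 5: $48,900.00 / 0.12 = 407500.00000
PV of perpetuity: 407500.00000 / (1+0.12)^5 = 231226.44371
Total PV = 14563.29586 + 231226.44371 = 245789.73956

$245789.74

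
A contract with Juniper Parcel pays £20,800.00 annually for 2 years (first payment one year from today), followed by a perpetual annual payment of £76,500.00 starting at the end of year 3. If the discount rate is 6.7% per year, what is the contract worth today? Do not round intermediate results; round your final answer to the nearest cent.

PV of 2-year annuity: £20,800.00 × [1 − (1+0.067)^−2] / 0.067 = 37763.73773
Perpetuity value at year 2: £76,500.00 / 0.067 = 1141791.04478
PV of perpetuity: 1141791.04478 / (1+0.067)^2 = 1002900.37477
Total PV = 37763.73773 + 1002900.37477 = 1040664.11250

£1040664.11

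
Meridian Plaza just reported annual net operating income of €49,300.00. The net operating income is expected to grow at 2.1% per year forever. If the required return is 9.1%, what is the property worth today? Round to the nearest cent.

D₁ = D₀ × (1 + g) = €49,300.00 × 1.021 = €50,335.3000
Growing perpetuity: P = D₁ / (r − g) = €50,335.3000 / (0.091 − 0.021) = €719,075.71

€719075.71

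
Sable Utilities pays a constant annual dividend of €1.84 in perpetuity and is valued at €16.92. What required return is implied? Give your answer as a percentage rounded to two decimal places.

P = C/r ⇒ r = C/P = €1.84/€16.92 = 0.108747

10.87%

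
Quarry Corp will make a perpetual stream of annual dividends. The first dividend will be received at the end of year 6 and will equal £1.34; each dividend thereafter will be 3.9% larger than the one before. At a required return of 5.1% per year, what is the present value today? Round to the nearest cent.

£87.08

Value at end of year 5: C₁ / (r − g) = £1.34 / (0.051 − 0.039) = £111.6667
Discount to today: PV = £111.6667 / (1 + 0.051)^5 = £111.6667 / 1.282371 = £87.08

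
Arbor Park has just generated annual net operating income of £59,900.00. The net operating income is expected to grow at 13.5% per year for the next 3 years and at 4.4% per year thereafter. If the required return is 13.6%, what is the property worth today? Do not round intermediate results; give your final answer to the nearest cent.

£857325.10

D_1 = 67986.50000
D_2 = 77164.67750
D_3 = 87581.90896
Terminal value at year 3: TV = D_3×(1+g_2)/(r−g_2) = 91435.51296/0.092 = 993864.27127
P_0 = D_1/(1+r)^1 + D_2/(1+r)^2 + D_3/(1+r)^3 + TV/(1+r)^3
    = 59847.27113 + 59794.58867 + 59741.95259 + 677941.28807 = 857325.10045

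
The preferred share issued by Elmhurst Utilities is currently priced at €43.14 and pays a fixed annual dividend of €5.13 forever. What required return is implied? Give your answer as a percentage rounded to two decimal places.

11.89%

P = C/r ⇒ r = C/P = €5.13/€43.14 = 0.118915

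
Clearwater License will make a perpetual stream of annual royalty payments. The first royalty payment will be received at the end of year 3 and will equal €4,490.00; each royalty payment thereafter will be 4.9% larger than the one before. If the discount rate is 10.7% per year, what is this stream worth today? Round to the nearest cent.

Value at end of year 2: C₁ / (r − g) = €4,490.00 / (0.107 − 0.049) = €77,413.7931
Discount to today: PV = €77,413.7931 / (1 + 0.107)^2 = €77,413.7931 / 1.225449 = €63,171.78

€63171.78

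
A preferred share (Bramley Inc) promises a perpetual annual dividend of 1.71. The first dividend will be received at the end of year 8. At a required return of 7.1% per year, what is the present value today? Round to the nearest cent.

14.90

Value at end of year 7: C / r = 1.71 / 0.071 = 24.0845
Discount to today: PV = 24.0845 / (1 + 0.071)^7 = 24.0845 / 1.616316 = 14.90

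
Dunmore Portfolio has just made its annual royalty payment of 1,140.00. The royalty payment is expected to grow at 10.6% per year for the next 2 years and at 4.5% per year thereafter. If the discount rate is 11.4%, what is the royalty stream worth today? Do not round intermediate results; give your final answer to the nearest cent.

D_1 = 1260.84000
D_2 = 1394.48904
Terminal value at year 2: TV = D_2×(1+g_2)/(r−g_2) = 1457.24105/0.069 = 21119.43546
P_0 = D_1/(1+r)^1 + D_2/(1+r)^2 + TV/(1+r)^2
    = 1131.81329 + 1123.68536 + 17018.13339 = 19273.63203

19273.63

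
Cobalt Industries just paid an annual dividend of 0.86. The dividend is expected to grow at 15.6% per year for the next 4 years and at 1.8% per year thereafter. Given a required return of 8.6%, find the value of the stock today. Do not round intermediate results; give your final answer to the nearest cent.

20.56

D_1 = 0.99416
D_2 = 1.14925
D_3 = 1.32853
D_4 = 1.53578
Terminal value at year 4: TV = D_4×(1+g_2)/(r−g_2) = 1.56343/0.068 = 22.99157
P_0 = D_1/(1+r)^1 + D_2/(1+r)^2 + D_3/(1+r)^3 + D_4/(1+r)^4 + TV/(1+r)^4
    = 0.91543 + 0.97444 + 1.03725 + 1.10411 + 16.52911 = 20.56033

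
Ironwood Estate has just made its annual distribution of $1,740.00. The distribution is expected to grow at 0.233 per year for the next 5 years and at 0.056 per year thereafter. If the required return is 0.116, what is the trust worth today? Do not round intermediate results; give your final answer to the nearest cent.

$62264.74

D_1 = 2145.42000
D_2 = 2645.30286
D_3 = 3261.65843
D_4 = 4021.62484
D_5 = 4958.66343
Terminal value at year 5: TV = D_5×(1+g_2)/(r−g_2) = 5236.34858/0.06 = 87272.47632
P_0 = D_1/(1+r)^1 + D_2/(1+r)^2 + D_3/(1+r)^3 + D_4/(1+r)^4 + D_5/(1+r)^5 + TV/(1+r)^5
    = 1922.41935 + 2123.96332 + 2346.63689 + 2592.65528 + 2864.46591 + 50414.60004 = 62264.74079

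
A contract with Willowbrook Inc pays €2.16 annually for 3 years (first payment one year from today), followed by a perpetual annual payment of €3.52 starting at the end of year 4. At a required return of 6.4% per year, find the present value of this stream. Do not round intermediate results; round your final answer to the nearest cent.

€51.39

PV of 3-year annuity: €2.16 × [1 − (1+0.064)^−3] / 0.064 = 5.73124
Perpetuity value at year 3: €3.52 / 0.064 = 55.00000
PV of perpetuity: 55.00000 / (1+0.064)^3 = 45.66020
Total PV = 5.73124 + 45.66020 = 51.39144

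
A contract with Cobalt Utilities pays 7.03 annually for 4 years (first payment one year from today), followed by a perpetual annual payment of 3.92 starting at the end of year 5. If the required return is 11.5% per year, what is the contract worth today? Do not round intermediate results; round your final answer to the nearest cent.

43.63

PV of 4-year annuity: 7.03 × [1 − (1+0.115)^−4] / 0.115 = 21.57939
Perpetuity value at year 4: 3.92 / 0.115 = 34.08696
PV of perpetuity: 34.08696 / (1+0.115)^4 = 22.05407
Total PV = 21.57939 + 22.05407 = 43.63346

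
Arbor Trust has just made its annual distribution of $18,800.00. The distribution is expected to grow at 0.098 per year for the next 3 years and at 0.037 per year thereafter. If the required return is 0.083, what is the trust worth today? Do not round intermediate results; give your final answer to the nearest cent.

D_1 = 20642.40000
D_2 = 22665.35520
D_3 = 24886.56001
Terminal value at year 3: TV = D_3×(1+g_2)/(r−g_2) = 25807.36273/0.046 = 561029.62456
P_0 = D_1/(1+r)^1 + D_2/(1+r)^2 + D_3/(1+r)^3 + TV/(1+r)^3
    = 19060.38781 + 19324.38210 + 19592.03282 + 441672.56606 = 499649.36880

$499649.37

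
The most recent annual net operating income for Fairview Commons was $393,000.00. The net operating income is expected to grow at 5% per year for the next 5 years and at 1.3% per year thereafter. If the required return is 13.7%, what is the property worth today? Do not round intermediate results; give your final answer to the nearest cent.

D_1 = 412650.00000
D_2 = 433282.50000
D_3 = 454946.62500
D_4 = 477693.95625
D_5 = 501578.65406
Terminal value at year 5: TV = D_5×(1+g_2)/(r−g_2) = 508099.17657/0.124 = 4097574.00456
P_0 = D_1/(1+r)^1 + D_2/(1+r)^2 + D_3/(1+r)^3 + D_4/(1+r)^4 + D_5/(1+r)^5 + TV/(1+r)^5
    = 362928.75989 + 335158.48539 + 309513.11316 + 285830.05173 + 263959.15067 + 2156375.96477 = 3713765.52562

$3713765.53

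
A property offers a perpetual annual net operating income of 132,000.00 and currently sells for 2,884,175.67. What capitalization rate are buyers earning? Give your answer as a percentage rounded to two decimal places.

P = C/r ⇒ r = C/P = 132,000.00/2,884,175.67 = 0.045767

4.58%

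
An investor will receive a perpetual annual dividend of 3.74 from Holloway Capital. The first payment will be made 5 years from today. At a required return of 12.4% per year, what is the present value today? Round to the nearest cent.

18.90

Value at end of year 4: C / r = 3.74 / 0.124 = 30.1613
Discount to today: PV = 30.1613 / (1 + 0.124)^4 = 30.1613 / 1.596119 = 18.90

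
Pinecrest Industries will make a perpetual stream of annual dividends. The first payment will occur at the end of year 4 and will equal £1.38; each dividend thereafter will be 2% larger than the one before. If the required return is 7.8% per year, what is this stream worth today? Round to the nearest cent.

Value at end of year 3: C₁ / (r − g) = £1.38 / (0.078 − 0.02) = £23.7931
Discount to today: PV = £23.7931 / (1 + 0.078)^3 = £23.7931 / 1.252727 = £18.99

£18.99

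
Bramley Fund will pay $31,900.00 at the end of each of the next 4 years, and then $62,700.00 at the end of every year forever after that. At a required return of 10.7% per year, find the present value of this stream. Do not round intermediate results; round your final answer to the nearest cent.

PV of 4-year annuity: $31,900.00 × [1 − (1+0.107)^−4] / 0.107 = 99605.28473
Perpetuity value at year 4: $62,700.00 / 0.107 = 585981.30841
PV of perpetuity: 585981.30841 / (1+0.107)^4 = 390205.40394
Total PV = 99605.28473 + 390205.40394 = 489810.68867

$489810.69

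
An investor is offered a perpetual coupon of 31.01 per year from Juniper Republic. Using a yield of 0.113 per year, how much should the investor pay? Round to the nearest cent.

274.42

Level perpetuity: PV = C / r = 31.01 / 0.113 = 274.42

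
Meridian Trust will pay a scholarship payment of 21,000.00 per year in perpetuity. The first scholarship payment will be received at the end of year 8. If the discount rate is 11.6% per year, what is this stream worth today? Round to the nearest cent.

Value at end of year 7: C / r = 21,000.00 / 0.116 = 181,034.4828
Discount to today: PV = 181,034.4828 / (1 + 0.116)^7 = 181,034.4828 / 2.156003 = 83,967.64

83967.64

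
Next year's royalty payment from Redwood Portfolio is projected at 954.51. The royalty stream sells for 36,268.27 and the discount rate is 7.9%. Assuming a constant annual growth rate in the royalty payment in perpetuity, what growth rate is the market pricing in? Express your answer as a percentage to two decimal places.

P = D₁/(r−g) ⇒ g = r − D₁/P = 0.079 − 954.51/36,268.27 = 0.052682

5.27%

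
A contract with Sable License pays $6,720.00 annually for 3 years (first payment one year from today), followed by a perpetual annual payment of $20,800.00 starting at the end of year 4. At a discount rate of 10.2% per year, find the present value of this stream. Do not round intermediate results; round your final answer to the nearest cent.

PV of 3-year annuity: $6,720.00 × [1 − (1+0.102)^−3] / 0.102 = 16652.97844
Perpetuity value at year 3: $20,800.00 / 0.102 = 203921.56863
PV of perpetuity: 203921.56863 / (1+0.102)^3 = 152376.63536
Total PV = 16652.97844 + 152376.63536 = 169029.61380

$169029.61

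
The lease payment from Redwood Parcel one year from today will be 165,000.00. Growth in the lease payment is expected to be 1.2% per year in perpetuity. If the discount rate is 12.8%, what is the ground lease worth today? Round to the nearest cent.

1422413.79

Growing perpetuity: P = D₁ / (r − g) = 165,000.0000 / (0.128 − 0.012) = 1,422,413.79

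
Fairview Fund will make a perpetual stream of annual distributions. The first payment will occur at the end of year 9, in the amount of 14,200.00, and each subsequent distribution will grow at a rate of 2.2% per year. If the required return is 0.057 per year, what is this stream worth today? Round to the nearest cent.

260387.66

Value at end of year 8: C₁ / (r − g) = 14,200.00 / (0.057 − 0.022) = 405,714.2857
Discount to today: PV = 405,714.2857 / (1 + 0.057)^8 = 405,714.2857 / 1.558116 = 260,387.66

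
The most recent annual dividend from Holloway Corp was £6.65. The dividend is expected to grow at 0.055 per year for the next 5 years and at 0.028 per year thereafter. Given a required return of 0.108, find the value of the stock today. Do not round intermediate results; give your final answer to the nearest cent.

D_1 = 7.01575
D_2 = 7.40162
D_3 = 7.80871
D_4 = 8.23818
D_5 = 8.69128
Terminal value at year 5: TV = D_5×(1+g_2)/(r−g_2) = 8.93464/0.08 = 111.68300
P_0 = D_1/(1+r)^1 + D_2/(1+r)^2 + D_3/(1+r)^3 + D_4/(1+r)^4 + D_5/(1+r)^5 + TV/(1+r)^5
    = 6.33190 + 6.02902 + 5.74063 + 5.46604 + 5.20457 + 66.87877 = 95.65094

£95.65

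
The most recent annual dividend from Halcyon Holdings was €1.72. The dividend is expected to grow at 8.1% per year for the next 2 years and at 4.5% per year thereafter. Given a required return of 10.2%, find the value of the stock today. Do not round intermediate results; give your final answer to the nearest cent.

D_1 = 1.85932
D_2 = 2.00992
Terminal value at year 2: TV = D_2×(1+g_2)/(r−g_2) = 2.10037/0.057 = 36.84862
P_0 = D_1/(1+r)^1 + D_2/(1+r)^2 + TV/(1+r)^2
    = 1.68722 + 1.65507 + 30.34297 = 33.68526

€33.69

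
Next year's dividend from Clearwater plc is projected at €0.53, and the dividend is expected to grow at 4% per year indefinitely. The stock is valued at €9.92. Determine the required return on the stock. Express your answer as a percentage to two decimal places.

9.34%

P = D₁/(r − g) ⇒ r = D₁/P + g = €0.5300/€9.92 + 0.04 = 0.053427 + 0.04 = 0.093427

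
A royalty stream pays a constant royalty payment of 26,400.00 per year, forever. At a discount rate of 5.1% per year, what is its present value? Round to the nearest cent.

Level perpetuity: PV = C / r = 26,400.00 / 0.051 = 517,647.06

517647.06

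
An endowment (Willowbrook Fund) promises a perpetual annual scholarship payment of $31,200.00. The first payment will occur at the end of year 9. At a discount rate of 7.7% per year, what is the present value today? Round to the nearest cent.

$223840.28

Value at end of year 8: C / r = $31,200.00 / 0.077 = $405,194.8052
Discount to today: PV = $405,194.8052 / (1 + 0.077)^8 = $405,194.8052 / 1.810196 = $223,840.28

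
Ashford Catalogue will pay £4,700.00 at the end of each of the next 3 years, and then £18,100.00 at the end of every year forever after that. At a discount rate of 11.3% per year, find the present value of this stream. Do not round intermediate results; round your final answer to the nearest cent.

£127601.32

PV of 3-year annuity: £4,700.00 × [1 − (1+0.113)^−3] / 0.113 = 11425.79545
Perpetuity value at year 3: £18,100.00 / 0.113 = 160176.99115
PV of perpetuity: 160176.99115 / (1+0.113)^3 = 116175.52357
Total PV = 11425.79545 + 116175.52357 = 127601.31902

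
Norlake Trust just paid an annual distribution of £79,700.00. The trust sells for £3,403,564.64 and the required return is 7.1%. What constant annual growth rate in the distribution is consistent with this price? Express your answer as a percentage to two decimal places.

4.65%

P = D₀(1+g)/(r−g) ⇒ P(r−g) = D₀(1+g) ⇒ g(P+D₀) = P·r − D₀
g = (P·r − D₀)/(P + D₀) = (£3,403,564.64×0.071 − £79,700.00) / (£3,403,564.64 + £79,700.00) = 0.046495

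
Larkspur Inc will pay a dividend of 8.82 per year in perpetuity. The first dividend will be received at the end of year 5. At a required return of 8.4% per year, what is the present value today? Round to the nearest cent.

Value at end of year 4: C / r = 8.82 / 0.084 = 105.0000
Discount to today: PV = 105.0000 / (1 + 0.084)^4 = 105.0000 / 1.380757 = 76.05

76.05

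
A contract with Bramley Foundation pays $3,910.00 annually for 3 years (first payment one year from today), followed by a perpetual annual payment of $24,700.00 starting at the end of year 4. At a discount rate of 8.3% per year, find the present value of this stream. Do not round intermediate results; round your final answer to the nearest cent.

$244301.22

PV of 3-year annuity: $3,910.00 × [1 − (1+0.083)^−3] / 0.083 = 10022.15183
Perpetuity value at year 3: $24,700.00 / 0.083 = 297590.36145
PV of perpetuity: 297590.36145 / (1+0.083)^3 = 234279.06980
Total PV = 10022.15183 + 234279.06980 = 244301.22164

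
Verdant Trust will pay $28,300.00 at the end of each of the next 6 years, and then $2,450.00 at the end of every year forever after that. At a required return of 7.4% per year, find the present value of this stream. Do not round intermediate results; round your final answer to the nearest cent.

$154816.25

PV of 6-year annuity: $28,300.00 × [1 − (1+0.074)^−6] / 0.074 = 133243.34043
Perpetuity value at year 6: $2,450.00 / 0.074 = 33108.10811
PV of perpetuity: 33108.10811 / (1+0.074)^6 = 21572.90726
Total PV = 133243.34043 + 21572.90726 = 154816.24769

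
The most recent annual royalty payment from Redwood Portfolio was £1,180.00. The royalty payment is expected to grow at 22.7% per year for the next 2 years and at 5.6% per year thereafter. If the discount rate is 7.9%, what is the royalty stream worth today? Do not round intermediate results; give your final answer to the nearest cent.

£72926.82

D_1 = 1447.86000
D_2 = 1776.52422
Terminal value at year 2: TV = D_2×(1+g_2)/(r−g_2) = 1876.00958/0.023 = 81565.63375
P_0 = D_1/(1+r)^1 + D_2/(1+r)^2 + TV/(1+r)^2
    = 1341.85357 + 1525.90763 + 70059.06316 = 72926.82435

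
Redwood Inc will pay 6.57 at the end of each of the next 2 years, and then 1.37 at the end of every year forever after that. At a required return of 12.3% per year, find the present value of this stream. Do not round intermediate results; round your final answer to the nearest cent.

19.89

PV of 2-year annuity: 6.57 × [1 − (1+0.123)^−2] / 0.123 = 11.06002
Perpetuity value at year 2: 1.37 / 0.123 = 11.13821
PV of perpetuity: 11.13821 / (1+0.123)^2 = 8.83194
Total PV = 11.06002 + 8.83194 = 19.89196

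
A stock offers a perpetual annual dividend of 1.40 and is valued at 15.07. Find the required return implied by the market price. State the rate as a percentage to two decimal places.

P = C/r ⇒ r = C/P = 1.40/15.07 = 0.092900

9.29%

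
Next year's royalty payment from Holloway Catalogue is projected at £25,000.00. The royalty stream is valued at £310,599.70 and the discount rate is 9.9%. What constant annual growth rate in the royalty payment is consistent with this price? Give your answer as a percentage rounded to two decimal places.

P = D₁/(r−g) ⇒ g = r − D₁/P = 0.099 − £25,000.00/£310,599.70 = 0.018511

1.85%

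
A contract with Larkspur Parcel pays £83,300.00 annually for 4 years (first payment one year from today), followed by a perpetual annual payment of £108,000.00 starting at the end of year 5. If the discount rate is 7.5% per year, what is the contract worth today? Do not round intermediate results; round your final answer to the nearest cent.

£1357271.64

PV of 4-year annuity: £83,300.00 × [1 − (1+0.075)^−4] / 0.075 = 278998.87826
Perpetuity value at year 4: £108,000.00 / 0.075 = 1440000.00000
PV of perpetuity: 1440000.00000 / (1+0.075)^4 = 1078272.76288
Total PV = 278998.87826 + 1078272.76288 = 1357271.64114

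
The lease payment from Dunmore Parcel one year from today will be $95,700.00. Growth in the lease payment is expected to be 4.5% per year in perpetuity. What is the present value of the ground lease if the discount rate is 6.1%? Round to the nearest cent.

Growing perpetuity: P = D₁ / (r − g) = $95,700.0000 / (0.061 − 0.045) = $5,981,250.00

$5981250.00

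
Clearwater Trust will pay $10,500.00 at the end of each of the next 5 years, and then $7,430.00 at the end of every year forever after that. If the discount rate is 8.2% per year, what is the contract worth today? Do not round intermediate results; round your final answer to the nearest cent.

PV of 5-year annuity: $10,500.00 × [1 − (1+0.082)^−5] / 0.082 = 41703.39299
Perpetuity value at year 5: $7,430.00 / 0.082 = 90609.75610
PV of perpetuity: 90609.75610 / (1+0.082)^5 = 61099.64086
Total PV = 41703.39299 + 61099.64086 = 102803.03386

$102803.03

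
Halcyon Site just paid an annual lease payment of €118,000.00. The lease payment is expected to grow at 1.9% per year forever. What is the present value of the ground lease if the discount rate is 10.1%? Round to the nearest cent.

D₁ = D₀ × (1 + g) = €118,000.00 × 1.019 = €120,242.0000
Growing perpetuity: P = D₁ / (r − g) = €120,242.0000 / (0.101 − 0.019) = €1,466,365.85

€1466365.85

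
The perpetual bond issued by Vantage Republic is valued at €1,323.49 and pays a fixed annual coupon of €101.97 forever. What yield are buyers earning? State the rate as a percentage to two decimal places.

7.70%

P = C/r ⇒ r = C/P = €101.97/€1,323.49 = 0.077046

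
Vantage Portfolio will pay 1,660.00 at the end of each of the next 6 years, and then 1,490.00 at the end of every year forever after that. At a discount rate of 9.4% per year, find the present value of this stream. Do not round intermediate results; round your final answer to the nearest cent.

16604.66

PV of 6-year annuity: 1,660.00 × [1 − (1+0.094)^−6] / 0.094 = 7358.64763
Perpetuity value at year 6: 1,490.00 / 0.094 = 15851.06383
PV of perpetuity: 15851.06383 / (1+0.094)^6 = 9246.01264
Total PV = 7358.64763 + 9246.01264 = 16604.66027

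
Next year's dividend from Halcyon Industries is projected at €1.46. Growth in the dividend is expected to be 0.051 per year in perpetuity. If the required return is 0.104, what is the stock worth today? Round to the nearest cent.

€27.55

Growing perpetuity: P = D₁ / (r − g) = €1.4600 / (0.104 − 0.051) = €27.55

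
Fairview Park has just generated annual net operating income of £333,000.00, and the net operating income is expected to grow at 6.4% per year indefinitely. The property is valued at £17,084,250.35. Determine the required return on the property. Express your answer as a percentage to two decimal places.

8.47%

D₁ = £333,000.00 × 1.064 = £354,312.0000
P = D₁/(r − g) ⇒ r = D₁/P + g = £354,312.0000/£17,084,250.35 + 0.064 = 0.020739 + 0.064 = 0.084739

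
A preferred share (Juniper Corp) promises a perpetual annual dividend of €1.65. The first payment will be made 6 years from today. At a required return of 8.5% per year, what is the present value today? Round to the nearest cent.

€12.91

Value at end of year 5: C / r = €1.65 / 0.085 = €19.4118
Discount to today: PV = €19.4118 / (1 + 0.085)^5 = €19.4118 / 1.503657 = €12.91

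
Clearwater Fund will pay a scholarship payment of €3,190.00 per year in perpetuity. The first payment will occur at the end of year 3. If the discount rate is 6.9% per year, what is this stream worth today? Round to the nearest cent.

€40456.30

Value at end of year 2: C / r = €3,190.00 / 0.069 = €46,231.8841
Discount to today: PV = €46,231.8841 / (1 + 0.069)^2 = €46,231.8841 / 1.142761 = €40,456.30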